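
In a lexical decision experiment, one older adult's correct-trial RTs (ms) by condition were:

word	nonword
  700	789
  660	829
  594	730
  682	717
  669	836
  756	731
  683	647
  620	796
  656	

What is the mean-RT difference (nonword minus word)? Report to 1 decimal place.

90.5 ms

M(word) = 6020/9 = 668.889
M(nonword) = 6075/8 = 759.375
Difference = 759.375 − 668.889 = 90.486 ms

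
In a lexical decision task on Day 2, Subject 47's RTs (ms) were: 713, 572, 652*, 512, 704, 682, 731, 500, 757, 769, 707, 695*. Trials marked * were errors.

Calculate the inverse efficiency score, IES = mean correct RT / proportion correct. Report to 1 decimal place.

797.6 ms

Correct trials (n=10): 713, 572, 512, 704, 682, 731, 500, 757, 769, 707
Mean correct RT = 6647/10 = 664.7000 ms
Proportion correct = 10/12
IES = 664.7000 / (10/12) = 797.640 ms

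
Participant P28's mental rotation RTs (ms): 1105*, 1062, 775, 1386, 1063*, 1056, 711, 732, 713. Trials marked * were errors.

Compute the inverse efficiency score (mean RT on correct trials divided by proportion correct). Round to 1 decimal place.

1181.9 ms

Correct trials (n=7): 1062, 775, 1386, 1056, 711, 732, 713
Mean correct RT = 6435/7 = 919.2857 ms
Proportion correct = 7/9
IES = 919.2857 / (7/9) = 1181.939 ms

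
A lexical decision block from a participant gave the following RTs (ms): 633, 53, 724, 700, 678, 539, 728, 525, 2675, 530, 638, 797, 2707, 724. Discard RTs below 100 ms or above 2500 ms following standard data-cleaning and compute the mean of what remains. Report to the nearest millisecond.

Excluded: 53, 2675, 2707
Retained (n=11): Σ = 7216
Mean = 7216/11 = 656.0000

656 ms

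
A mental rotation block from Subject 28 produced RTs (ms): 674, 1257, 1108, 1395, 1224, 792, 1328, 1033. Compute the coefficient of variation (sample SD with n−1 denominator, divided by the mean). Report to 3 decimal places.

0.233

n = 8, Σ = 8811, M = 1101.3750
Σ(x−M)² = 459911.875; s = √(459911.875/7) = 256.3234
CV = 256.3234 / 1101.3750 = 0.23273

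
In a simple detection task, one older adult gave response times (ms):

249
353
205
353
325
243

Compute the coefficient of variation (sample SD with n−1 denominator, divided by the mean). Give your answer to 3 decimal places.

0.221

n = 6, Σ = 1728, M = 288.0000
Σ(x−M)² = 20254.000; s = √(20254.000/5) = 63.6459
CV = 63.6459 / 288.0000 = 0.22099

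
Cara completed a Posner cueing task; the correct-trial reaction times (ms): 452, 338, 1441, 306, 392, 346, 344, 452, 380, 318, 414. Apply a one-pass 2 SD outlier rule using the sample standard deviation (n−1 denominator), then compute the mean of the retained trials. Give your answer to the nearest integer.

374 ms

n = 11, ΣRT = 5183, M = 471.182
Σ(x−M)² = 1059469.64; s = √(1059469.64/10) = 325.495
Cutoffs: 471.182 ± 2·325.495 → [-179.8, 1122.2]
Outside: 1441 → excluded.
Retained (n=10): Σ = 3742, mean = 3742/10 = 374.200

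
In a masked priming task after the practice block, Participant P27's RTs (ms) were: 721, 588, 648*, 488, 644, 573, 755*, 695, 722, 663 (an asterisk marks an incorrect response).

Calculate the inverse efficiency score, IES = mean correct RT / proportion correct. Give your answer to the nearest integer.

796 ms

Correct trials (n=8): 721, 588, 488, 644, 573, 695, 722, 663
Mean correct RT = 5094/8 = 636.7500 ms
Proportion correct = 8/10
IES = 636.7500 / (8/10) = 795.938 ms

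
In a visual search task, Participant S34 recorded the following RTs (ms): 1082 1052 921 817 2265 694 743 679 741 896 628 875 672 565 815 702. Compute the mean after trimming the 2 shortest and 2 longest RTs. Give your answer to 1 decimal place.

800.6 ms

Sorted: 565, 628, 672, 679, 694, 702, 741, 743, 815, 817, 875, 896, 921, 1052, 1082, 2265
Drop lowest 2 (565, 628) and highest 2 (1082, 2265)
Remaining (n=12): Σ = 9607, mean = 9607/12 = 800.583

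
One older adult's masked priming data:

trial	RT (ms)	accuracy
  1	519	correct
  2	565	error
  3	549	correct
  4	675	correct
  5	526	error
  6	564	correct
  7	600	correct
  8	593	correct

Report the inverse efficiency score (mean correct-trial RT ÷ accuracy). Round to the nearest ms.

Correct trials (n=6): 519, 549, 675, 564, 600, 593
Mean correct RT = 3500/6 = 583.3333 ms
Proportion correct = 6/8
IES = 583.3333 / (6/8) = 777.778 ms

778 ms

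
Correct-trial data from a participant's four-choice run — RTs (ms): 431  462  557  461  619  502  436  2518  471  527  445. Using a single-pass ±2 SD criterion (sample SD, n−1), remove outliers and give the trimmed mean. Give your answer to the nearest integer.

n = 11, ΣRT = 7429, M = 675.364
Σ(x−M)² = 3767878.55; s = √(3767878.55/10) = 613.830
Cutoffs: 675.364 ± 2·613.830 → [-552.3, 1903.0]
Outside: 2518 → excluded.
Retained (n=10): Σ = 4911, mean = 4911/10 = 491.100

491 ms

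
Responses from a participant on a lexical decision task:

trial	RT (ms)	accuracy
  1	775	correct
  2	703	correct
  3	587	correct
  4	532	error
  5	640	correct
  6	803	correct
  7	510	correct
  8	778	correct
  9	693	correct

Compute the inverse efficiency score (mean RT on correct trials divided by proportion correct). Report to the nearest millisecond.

772 ms

Correct trials (n=8): 775, 703, 587, 640, 803, 510, 778, 693
Mean correct RT = 5489/8 = 686.1250 ms
Proportion correct = 8/9
IES = 686.1250 / (8/9) = 771.891 ms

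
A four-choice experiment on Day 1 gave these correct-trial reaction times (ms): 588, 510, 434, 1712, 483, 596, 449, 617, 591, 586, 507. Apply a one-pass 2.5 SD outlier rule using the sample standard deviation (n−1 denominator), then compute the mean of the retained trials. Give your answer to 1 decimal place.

536.1 ms

n = 11, ΣRT = 7073, M = 643.000
Σ(x−M)² = 1297726.00; s = √(1297726.00/10) = 360.240
Cutoffs: 643.000 ± 2.5·360.240 → [-257.6, 1543.6]
Outside: 1712 → excluded.
Retained (n=10): Σ = 5361, mean = 5361/10 = 536.100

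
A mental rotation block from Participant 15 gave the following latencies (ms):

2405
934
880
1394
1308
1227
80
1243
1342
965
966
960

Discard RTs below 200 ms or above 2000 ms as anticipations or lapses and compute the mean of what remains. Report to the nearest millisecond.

1122 ms

Excluded: 80, 2405
Retained (n=10): Σ = 11219
Mean = 11219/10 = 1121.9000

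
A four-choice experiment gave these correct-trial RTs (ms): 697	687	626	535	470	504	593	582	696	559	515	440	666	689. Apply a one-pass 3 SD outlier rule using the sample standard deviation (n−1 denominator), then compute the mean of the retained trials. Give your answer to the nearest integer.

n = 14, ΣRT = 8259, M = 589.929
Σ(x−M)² = 102946.93; s = √(102946.93/13) = 88.989
Cutoffs: 589.929 ± 3·88.989 → [323.0, 856.9]
No RTs fall outside the cutoffs; all 14 retained. Mean = 8259/14 = 589.929

590 ms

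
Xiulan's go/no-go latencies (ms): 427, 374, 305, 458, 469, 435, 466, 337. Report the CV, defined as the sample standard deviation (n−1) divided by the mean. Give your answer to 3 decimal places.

n = 8, Σ = 3271, M = 408.8750
Σ(x−M)² = 27474.875; s = √(27474.875/7) = 62.6497
CV = 62.6497 / 408.8750 = 0.15322

0.153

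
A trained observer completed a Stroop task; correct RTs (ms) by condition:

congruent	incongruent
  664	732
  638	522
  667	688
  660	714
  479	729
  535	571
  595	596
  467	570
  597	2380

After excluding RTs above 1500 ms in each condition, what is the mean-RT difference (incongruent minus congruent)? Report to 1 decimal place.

incongruent: exclude 2380
M(congruent) = 5302/9 = 589.111
M(incongruent) = 5122/8 = 640.250
Difference = 640.250 − 589.111 = 51.139 ms

51.1 ms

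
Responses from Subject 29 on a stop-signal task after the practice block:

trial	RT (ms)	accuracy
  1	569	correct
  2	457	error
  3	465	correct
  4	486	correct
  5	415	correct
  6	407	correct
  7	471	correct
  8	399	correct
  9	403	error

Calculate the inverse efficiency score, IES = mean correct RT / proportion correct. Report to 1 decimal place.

590.0 ms

Correct trials (n=7): 569, 465, 486, 415, 407, 471, 399
Mean correct RT = 3212/7 = 458.8571 ms
Proportion correct = 7/9
IES = 458.8571 / (7/9) = 589.959 ms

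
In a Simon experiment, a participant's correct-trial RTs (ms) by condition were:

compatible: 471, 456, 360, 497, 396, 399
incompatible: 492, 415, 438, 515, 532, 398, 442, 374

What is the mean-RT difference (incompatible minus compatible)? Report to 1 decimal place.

20.9 ms

M(compatible) = 2579/6 = 429.833
M(incompatible) = 3606/8 = 450.750
Difference = 450.750 − 429.833 = 20.917 ms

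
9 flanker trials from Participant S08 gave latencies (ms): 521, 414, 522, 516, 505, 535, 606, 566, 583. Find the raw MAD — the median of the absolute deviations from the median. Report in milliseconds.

17 ms

Sorted: 414, 505, 516, 521, 522, 535, 566, 583, 606 → median = 522
|x − 522|: 1, 108, 0, 6, 17, 13, 84, 44, 61
Sorted deviations: 0, 1, 6, 13, 17, 44, 61, 84, 108 → MAD = 17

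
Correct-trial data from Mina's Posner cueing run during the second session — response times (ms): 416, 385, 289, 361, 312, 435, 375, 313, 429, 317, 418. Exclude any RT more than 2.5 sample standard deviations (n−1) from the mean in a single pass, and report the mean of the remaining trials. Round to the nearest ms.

n = 11, ΣRT = 4050, M = 368.182
Σ(x−M)² = 28403.64; s = √(28403.64/10) = 53.295
Cutoffs: 368.182 ± 2.5·53.295 → [234.9, 501.4]
No RTs fall outside the cutoffs; all 11 retained. Mean = 4050/11 = 368.182

368 ms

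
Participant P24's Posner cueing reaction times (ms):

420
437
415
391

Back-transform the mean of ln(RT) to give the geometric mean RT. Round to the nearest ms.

ln(RT): 6.0403, 6.0799, 6.0283, 5.9687
Mean ln(RT) = 24.1172/4 = 6.02929
Geometric mean = exp(6.02929) = 415.42 ms

415 ms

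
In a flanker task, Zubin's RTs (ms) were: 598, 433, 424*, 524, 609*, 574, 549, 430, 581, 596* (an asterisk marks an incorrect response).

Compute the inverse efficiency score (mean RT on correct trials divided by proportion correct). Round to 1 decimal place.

752.9 ms

Correct trials (n=7): 598, 433, 524, 574, 549, 430, 581
Mean correct RT = 3689/7 = 527.0000 ms
Proportion correct = 7/10
IES = 527.0000 / (7/10) = 752.857 ms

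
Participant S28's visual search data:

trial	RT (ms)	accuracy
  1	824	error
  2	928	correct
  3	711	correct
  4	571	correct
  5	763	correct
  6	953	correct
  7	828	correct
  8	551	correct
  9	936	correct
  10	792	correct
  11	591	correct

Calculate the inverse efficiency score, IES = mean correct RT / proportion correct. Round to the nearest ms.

839 ms

Correct trials (n=10): 928, 711, 571, 763, 953, 828, 551, 936, 792, 591
Mean correct RT = 7624/10 = 762.4000 ms
Proportion correct = 10/11
IES = 762.4000 / (10/11) = 838.640 ms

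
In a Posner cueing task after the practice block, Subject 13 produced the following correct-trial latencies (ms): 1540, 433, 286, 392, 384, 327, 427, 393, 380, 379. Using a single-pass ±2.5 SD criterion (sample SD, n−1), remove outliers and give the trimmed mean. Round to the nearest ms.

n = 10, ΣRT = 4941, M = 494.100
Σ(x−M)² = 1232404.90; s = √(1232404.90/9) = 370.046
Cutoffs: 494.100 ± 2.5·370.046 → [-431.0, 1419.2]
Outside: 1540 → excluded.
Retained (n=9): Σ = 3401, mean = 3401/9 = 377.889

378 ms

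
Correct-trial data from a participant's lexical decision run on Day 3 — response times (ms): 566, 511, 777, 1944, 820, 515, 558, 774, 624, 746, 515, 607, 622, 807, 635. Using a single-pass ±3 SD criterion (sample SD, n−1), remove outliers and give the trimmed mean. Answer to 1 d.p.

n = 15, ΣRT = 11021, M = 734.733
Σ(x−M)² = 1735834.93; s = √(1735834.93/14) = 352.120
Cutoffs: 734.733 ± 3·352.120 → [-321.6, 1791.1]
Outside: 1944 → excluded.
Retained (n=14): Σ = 9077, mean = 9077/14 = 648.357

648.4 ms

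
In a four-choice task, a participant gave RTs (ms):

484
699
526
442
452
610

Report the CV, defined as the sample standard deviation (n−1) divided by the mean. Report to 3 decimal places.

0.188

n = 6, Σ = 3213, M = 535.5000
Σ(x−M)² = 50739.500; s = √(50739.500/5) = 100.7368
CV = 100.7368 / 535.5000 = 0.18812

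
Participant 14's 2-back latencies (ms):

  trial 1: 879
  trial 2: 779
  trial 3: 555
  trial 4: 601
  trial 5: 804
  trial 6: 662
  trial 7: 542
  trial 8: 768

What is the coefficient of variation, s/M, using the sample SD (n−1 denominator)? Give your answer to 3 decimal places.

n = 8, Σ = 5590, M = 698.7500
Σ(x−M)² = 110943.500; s = √(110943.500/7) = 125.8931
CV = 125.8931 / 698.7500 = 0.18017

0.180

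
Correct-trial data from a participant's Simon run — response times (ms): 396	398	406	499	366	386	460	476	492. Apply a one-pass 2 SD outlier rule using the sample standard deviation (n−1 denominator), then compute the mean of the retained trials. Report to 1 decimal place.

431.0 ms

n = 9, ΣRT = 3879, M = 431.000
Σ(x−M)² = 20400.00; s = √(20400.00/8) = 50.498
Cutoffs: 431.000 ± 2·50.498 → [330.0, 532.0]
No RTs fall outside the cutoffs; all 9 retained. Mean = 3879/9 = 431.000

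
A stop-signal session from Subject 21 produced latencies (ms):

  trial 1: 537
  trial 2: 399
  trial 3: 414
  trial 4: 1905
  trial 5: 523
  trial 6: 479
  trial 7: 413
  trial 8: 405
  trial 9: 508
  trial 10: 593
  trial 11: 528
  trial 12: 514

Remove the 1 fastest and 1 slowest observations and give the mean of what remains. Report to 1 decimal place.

Sorted: 399, 405, 413, 414, 479, 508, 514, 523, 528, 537, 593, 1905
Drop lowest 1 (399) and highest 1 (1905)
Remaining (n=10): Σ = 4914, mean = 4914/10 = 491.400

491.4 ms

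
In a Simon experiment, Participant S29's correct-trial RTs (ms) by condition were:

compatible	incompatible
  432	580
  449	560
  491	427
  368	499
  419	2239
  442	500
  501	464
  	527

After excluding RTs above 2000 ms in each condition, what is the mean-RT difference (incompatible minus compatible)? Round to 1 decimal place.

incompatible: exclude 2239
M(compatible) = 3102/7 = 443.143
M(incompatible) = 3557/7 = 508.143
Difference = 508.143 − 443.143 = 65.000 ms

65.0 ms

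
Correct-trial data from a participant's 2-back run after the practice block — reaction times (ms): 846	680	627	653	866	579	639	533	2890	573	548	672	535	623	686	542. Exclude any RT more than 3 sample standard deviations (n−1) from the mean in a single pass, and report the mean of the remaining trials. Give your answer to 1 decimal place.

640.1 ms

n = 16, ΣRT = 12492, M = 780.750
Σ(x−M)² = 4893163.00; s = √(4893163.00/15) = 571.149
Cutoffs: 780.750 ± 3·571.149 → [-932.7, 2494.2]
Outside: 2890 → excluded.
Retained (n=15): Σ = 9602, mean = 9602/15 = 640.133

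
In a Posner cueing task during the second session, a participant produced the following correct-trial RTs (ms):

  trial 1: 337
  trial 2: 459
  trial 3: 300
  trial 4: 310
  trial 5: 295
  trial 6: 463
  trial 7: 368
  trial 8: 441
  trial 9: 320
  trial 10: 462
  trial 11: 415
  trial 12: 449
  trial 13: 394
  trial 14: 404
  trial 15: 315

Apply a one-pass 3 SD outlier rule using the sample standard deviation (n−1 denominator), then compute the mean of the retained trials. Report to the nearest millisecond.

n = 15, ΣRT = 5732, M = 382.133
Σ(x−M)² = 58607.73; s = √(58607.73/14) = 64.701
Cutoffs: 382.133 ± 3·64.701 → [188.0, 576.2]
No RTs fall outside the cutoffs; all 15 retained. Mean = 5732/15 = 382.133

382 ms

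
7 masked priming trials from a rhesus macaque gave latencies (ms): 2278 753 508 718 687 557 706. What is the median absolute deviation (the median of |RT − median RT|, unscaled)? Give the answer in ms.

Sorted: 508, 557, 687, 706, 718, 753, 2278 → median = 706
|x − 706|: 1572, 47, 198, 12, 19, 149, 0
Sorted deviations: 0, 12, 19, 47, 149, 198, 1572 → MAD = 47

47 ms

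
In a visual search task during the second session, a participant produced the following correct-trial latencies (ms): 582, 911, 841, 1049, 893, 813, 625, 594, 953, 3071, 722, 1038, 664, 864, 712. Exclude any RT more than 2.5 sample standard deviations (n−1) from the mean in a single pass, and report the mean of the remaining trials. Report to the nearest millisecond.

804 ms

n = 15, ΣRT = 14332, M = 955.467
Σ(x−M)² = 5116771.73; s = √(5116771.73/14) = 604.552
Cutoffs: 955.467 ± 2.5·604.552 → [-555.9, 2466.8]
Outside: 3071 → excluded.
Retained (n=14): Σ = 11261, mean = 11261/14 = 804.357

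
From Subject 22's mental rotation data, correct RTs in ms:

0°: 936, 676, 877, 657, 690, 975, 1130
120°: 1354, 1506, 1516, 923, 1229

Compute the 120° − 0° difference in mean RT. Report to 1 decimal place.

M(0°) = 5941/7 = 848.714
M(120°) = 6528/5 = 1305.600
Difference = 1305.600 − 848.714 = 456.886 ms

456.9 ms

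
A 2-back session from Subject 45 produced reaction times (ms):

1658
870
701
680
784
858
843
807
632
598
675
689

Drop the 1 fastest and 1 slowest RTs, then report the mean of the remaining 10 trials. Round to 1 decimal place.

753.9 ms

Sorted: 598, 632, 675, 680, 689, 701, 784, 807, 843, 858, 870, 1658
Drop lowest 1 (598) and highest 1 (1658)
Remaining (n=10): Σ = 7539, mean = 7539/10 = 753.900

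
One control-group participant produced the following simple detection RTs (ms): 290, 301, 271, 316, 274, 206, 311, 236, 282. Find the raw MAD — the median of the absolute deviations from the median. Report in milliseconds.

19 ms

Sorted: 206, 236, 271, 274, 282, 290, 301, 311, 316 → median = 282
|x − 282|: 8, 19, 11, 34, 8, 76, 29, 46, 0
Sorted deviations: 0, 8, 8, 11, 19, 29, 34, 46, 76 → MAD = 19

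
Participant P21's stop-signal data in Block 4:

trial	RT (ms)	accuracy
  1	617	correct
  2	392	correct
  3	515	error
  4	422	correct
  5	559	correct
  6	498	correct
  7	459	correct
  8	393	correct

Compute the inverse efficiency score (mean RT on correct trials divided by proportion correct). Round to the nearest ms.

545 ms

Correct trials (n=7): 617, 392, 422, 559, 498, 459, 393
Mean correct RT = 3340/7 = 477.1429 ms
Proportion correct = 7/8
IES = 477.1429 / (7/8) = 545.306 ms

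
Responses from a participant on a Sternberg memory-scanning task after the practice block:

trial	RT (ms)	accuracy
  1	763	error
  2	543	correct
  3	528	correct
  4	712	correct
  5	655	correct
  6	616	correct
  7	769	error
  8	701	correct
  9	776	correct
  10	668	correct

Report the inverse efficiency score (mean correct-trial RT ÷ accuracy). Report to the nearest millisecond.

812 ms

Correct trials (n=8): 543, 528, 712, 655, 616, 701, 776, 668
Mean correct RT = 5199/8 = 649.8750 ms
Proportion correct = 8/10
IES = 649.8750 / (8/10) = 812.344 ms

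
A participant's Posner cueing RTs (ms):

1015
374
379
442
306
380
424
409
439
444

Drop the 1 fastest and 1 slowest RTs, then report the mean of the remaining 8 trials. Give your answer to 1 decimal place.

Sorted: 306, 374, 379, 380, 409, 424, 439, 442, 444, 1015
Drop lowest 1 (306) and highest 1 (1015)
Remaining (n=8): Σ = 3291, mean = 3291/8 = 411.375

411.4 ms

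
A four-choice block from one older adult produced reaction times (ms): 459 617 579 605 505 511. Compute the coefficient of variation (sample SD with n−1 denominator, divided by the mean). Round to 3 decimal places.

0.116

n = 6, Σ = 3276, M = 546.0000
Σ(x−M)² = 20086.000; s = √(20086.000/5) = 63.3814
CV = 63.3814 / 546.0000 = 0.11608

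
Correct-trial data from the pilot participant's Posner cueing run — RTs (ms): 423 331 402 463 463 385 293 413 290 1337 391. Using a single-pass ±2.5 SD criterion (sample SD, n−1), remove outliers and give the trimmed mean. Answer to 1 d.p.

385.4 ms

n = 11, ΣRT = 5191, M = 471.909
Σ(x−M)² = 858344.91; s = √(858344.91/10) = 292.975
Cutoffs: 471.909 ± 2.5·292.975 → [-260.5, 1204.3]
Outside: 1337 → excluded.
Retained (n=10): Σ = 3854, mean = 3854/10 = 385.400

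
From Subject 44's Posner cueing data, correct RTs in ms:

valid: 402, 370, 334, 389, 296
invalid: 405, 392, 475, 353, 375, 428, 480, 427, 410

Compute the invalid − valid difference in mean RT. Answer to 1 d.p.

57.9 ms

M(valid) = 1791/5 = 358.200
M(invalid) = 3745/9 = 416.111
Difference = 416.111 − 358.200 = 57.911 ms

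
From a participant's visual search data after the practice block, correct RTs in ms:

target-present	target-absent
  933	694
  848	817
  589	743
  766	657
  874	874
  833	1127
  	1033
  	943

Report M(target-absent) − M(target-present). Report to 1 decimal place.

53.8 ms

M(target-present) = 4843/6 = 807.167
M(target-absent) = 6888/8 = 861.000
Difference = 861.000 − 807.167 = 53.833 ms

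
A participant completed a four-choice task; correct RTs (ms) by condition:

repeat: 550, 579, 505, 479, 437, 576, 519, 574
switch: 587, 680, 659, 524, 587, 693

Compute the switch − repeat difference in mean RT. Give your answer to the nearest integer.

M(repeat) = 4219/8 = 527.375
M(switch) = 3730/6 = 621.667
Difference = 621.667 − 527.375 = 94.292 ms

94 ms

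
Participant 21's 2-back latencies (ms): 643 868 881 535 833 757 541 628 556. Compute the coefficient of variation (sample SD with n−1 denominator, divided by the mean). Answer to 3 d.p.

n = 9, Σ = 6242, M = 693.5556
Σ(x−M)² = 163224.222; s = √(163224.222/8) = 142.8392
CV = 142.8392 / 693.5556 = 0.20595

0.206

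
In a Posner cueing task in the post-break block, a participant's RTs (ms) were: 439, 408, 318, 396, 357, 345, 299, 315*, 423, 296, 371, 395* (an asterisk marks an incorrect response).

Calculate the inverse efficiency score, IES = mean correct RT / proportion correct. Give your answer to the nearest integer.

Correct trials (n=10): 439, 408, 318, 396, 357, 345, 299, 423, 296, 371
Mean correct RT = 3652/10 = 365.2000 ms
Proportion correct = 10/12
IES = 365.2000 / (10/12) = 438.240 ms

438 ms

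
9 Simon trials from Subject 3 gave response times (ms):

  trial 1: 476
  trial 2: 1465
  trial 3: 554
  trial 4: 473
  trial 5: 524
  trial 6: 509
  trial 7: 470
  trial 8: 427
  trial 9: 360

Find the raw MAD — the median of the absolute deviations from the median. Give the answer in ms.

48 ms

Sorted: 360, 427, 470, 473, 476, 509, 524, 554, 1465 → median = 476
|x − 476|: 0, 989, 78, 3, 48, 33, 6, 49, 116
Sorted deviations: 0, 3, 6, 33, 48, 49, 78, 116, 989 → MAD = 48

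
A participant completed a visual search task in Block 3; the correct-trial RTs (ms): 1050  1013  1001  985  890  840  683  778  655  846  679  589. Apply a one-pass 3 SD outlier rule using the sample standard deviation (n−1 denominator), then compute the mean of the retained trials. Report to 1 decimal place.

834.1 ms

n = 12, ΣRT = 10009, M = 834.083
Σ(x−M)² = 274730.92; s = √(274730.92/11) = 158.037
Cutoffs: 834.083 ± 3·158.037 → [360.0, 1308.2]
No RTs fall outside the cutoffs; all 12 retained. Mean = 10009/12 = 834.083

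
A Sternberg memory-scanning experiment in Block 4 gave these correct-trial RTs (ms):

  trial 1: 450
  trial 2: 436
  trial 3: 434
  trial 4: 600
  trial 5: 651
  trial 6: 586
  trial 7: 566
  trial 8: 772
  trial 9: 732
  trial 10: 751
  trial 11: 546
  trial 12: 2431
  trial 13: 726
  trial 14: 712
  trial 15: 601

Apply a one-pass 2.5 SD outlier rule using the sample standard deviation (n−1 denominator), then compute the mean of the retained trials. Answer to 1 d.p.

n = 15, ΣRT = 10994, M = 732.933
Σ(x−M)² = 3269542.93; s = √(3269542.93/14) = 483.259
Cutoffs: 732.933 ± 2.5·483.259 → [-475.2, 1941.1]
Outside: 2431 → excluded.
Retained (n=14): Σ = 8563, mean = 8563/14 = 611.643

611.6 ms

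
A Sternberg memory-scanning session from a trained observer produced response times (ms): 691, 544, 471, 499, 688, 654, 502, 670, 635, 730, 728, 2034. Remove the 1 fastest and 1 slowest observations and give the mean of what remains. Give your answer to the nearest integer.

634 ms

Sorted: 471, 499, 502, 544, 635, 654, 670, 688, 691, 728, 730, 2034
Drop lowest 1 (471) and highest 1 (2034)
Remaining (n=10): Σ = 6341, mean = 6341/10 = 634.100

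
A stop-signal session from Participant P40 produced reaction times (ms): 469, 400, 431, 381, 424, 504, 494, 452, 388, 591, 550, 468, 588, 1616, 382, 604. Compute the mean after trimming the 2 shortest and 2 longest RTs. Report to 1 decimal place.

479.9 ms

Sorted: 381, 382, 388, 400, 424, 431, 452, 468, 469, 494, 504, 550, 588, 591, 604, 1616
Drop lowest 2 (381, 382) and highest 2 (604, 1616)
Remaining (n=12): Σ = 5759, mean = 5759/12 = 479.917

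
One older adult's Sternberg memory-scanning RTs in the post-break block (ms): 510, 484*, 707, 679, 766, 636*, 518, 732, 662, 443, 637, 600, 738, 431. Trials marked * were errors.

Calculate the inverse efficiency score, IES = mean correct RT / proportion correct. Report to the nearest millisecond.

Correct trials (n=12): 510, 707, 679, 766, 518, 732, 662, 443, 637, 600, 738, 431
Mean correct RT = 7423/12 = 618.5833 ms
Proportion correct = 12/14
IES = 618.5833 / (12/14) = 721.681 ms

722 ms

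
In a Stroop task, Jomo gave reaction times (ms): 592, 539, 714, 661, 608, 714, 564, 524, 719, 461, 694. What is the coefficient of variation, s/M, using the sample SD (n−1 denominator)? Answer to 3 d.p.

n = 11, Σ = 6790, M = 617.2727
Σ(x−M)² = 79670.182; s = √(79670.182/10) = 89.2582
CV = 89.2582 / 617.2727 = 0.14460

0.145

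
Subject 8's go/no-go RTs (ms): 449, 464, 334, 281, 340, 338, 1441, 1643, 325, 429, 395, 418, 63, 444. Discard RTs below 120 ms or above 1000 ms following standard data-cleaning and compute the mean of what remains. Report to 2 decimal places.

383.36 ms

Excluded: 63, 1441, 1643
Retained (n=11): Σ = 4217
Mean = 4217/11 = 383.3636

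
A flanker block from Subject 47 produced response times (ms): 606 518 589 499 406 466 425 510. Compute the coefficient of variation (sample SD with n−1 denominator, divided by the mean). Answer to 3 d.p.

n = 8, Σ = 4019, M = 502.3750
Σ(x−M)² = 35153.875; s = √(35153.875/7) = 70.8659
CV = 70.8659 / 502.3750 = 0.14106

0.141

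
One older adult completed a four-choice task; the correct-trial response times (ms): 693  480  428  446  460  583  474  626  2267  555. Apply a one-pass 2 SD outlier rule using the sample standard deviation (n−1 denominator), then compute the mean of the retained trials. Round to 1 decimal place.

n = 10, ΣRT = 7012, M = 701.200
Σ(x−M)² = 2791289.60; s = √(2791289.60/9) = 556.905
Cutoffs: 701.200 ± 2·556.905 → [-412.6, 1815.0]
Outside: 2267 → excluded.
Retained (n=9): Σ = 4745, mean = 4745/9 = 527.222

527.2 ms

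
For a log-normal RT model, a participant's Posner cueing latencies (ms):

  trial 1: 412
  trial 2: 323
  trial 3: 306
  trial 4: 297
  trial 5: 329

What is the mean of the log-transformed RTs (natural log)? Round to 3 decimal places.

5.802

ln(RT): 6.0210, 5.7777, 5.7236, 5.6937, 5.7961
Σ ln(RT) = 29.0121
Mean = 29.0121/5 = 5.80241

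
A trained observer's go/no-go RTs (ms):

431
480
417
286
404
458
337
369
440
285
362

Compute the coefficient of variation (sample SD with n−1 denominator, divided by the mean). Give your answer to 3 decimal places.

n = 11, Σ = 4269, M = 388.0909
Σ(x−M)² = 43664.909; s = √(43664.909/10) = 66.0794
CV = 66.0794 / 388.0909 = 0.17027

0.170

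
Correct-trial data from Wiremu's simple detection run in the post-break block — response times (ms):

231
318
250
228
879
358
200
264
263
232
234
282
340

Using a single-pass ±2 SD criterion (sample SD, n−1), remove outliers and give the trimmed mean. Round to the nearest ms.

267 ms

n = 13, ΣRT = 4079, M = 313.769
Σ(x−M)² = 372478.31; s = √(372478.31/12) = 176.181
Cutoffs: 313.769 ± 2·176.181 → [-38.6, 666.1]
Outside: 879 → excluded.
Retained (n=12): Σ = 3200, mean = 3200/12 = 266.667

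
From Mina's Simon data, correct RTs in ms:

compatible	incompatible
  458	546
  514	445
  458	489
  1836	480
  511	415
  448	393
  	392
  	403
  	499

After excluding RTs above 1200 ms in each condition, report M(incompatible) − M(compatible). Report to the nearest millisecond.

-26 ms

compatible: exclude 1836
M(compatible) = 2389/5 = 477.800
M(incompatible) = 4062/9 = 451.333
Difference = 451.333 − 477.800 = -26.467 ms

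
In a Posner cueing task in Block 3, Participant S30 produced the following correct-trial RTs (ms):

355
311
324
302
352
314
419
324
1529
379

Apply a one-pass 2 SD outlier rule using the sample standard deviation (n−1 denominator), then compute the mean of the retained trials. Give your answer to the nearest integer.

n = 10, ΣRT = 4609, M = 460.900
Σ(x−M)² = 1279156.90; s = √(1279156.90/9) = 376.999
Cutoffs: 460.900 ± 2·376.999 → [-293.1, 1214.9]
Outside: 1529 → excluded.
Retained (n=9): Σ = 3080, mean = 3080/9 = 342.222

342 ms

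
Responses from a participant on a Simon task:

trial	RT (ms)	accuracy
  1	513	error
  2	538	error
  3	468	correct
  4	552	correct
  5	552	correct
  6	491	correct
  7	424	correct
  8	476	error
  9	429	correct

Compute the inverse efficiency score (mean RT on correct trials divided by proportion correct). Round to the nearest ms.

729 ms

Correct trials (n=6): 468, 552, 552, 491, 424, 429
Mean correct RT = 2916/6 = 486.0000 ms
Proportion correct = 6/9
IES = 486.0000 / (6/9) = 729.000 ms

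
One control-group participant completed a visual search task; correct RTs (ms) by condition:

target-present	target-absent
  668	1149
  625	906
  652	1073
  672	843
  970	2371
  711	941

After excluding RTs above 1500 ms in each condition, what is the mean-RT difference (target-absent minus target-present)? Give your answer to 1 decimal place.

266.1 ms

target-absent: exclude 2371
M(target-present) = 4298/6 = 716.333
M(target-absent) = 4912/5 = 982.400
Difference = 982.400 − 716.333 = 266.067 ms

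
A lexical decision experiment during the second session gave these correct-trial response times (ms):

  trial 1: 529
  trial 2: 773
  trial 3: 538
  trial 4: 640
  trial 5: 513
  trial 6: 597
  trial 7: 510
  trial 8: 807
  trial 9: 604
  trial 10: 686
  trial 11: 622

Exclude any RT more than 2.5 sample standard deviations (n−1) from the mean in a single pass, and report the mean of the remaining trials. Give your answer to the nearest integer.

620 ms

n = 11, ΣRT = 6819, M = 619.909
Σ(x−M)² = 102476.91; s = √(102476.91/10) = 101.231
Cutoffs: 619.909 ± 2.5·101.231 → [366.8, 873.0]
No RTs fall outside the cutoffs; all 11 retained. Mean = 6819/11 = 619.909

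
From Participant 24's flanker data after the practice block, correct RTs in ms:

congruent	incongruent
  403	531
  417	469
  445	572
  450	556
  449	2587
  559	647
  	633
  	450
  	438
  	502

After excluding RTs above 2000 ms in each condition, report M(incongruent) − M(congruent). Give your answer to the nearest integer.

incongruent: exclude 2587
M(congruent) = 2723/6 = 453.833
M(incongruent) = 4798/9 = 533.111
Difference = 533.111 − 453.833 = 79.278 ms

79 ms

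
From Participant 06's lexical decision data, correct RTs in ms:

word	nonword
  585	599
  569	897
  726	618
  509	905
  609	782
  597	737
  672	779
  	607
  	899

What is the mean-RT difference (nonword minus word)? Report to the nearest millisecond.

149 ms

M(word) = 4267/7 = 609.571
M(nonword) = 6823/9 = 758.111
Difference = 758.111 − 609.571 = 148.540 ms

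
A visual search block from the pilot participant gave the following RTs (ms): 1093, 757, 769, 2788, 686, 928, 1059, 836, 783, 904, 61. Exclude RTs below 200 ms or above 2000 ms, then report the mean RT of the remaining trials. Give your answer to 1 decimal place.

868.3 ms

Excluded: 61, 2788
Retained (n=9): Σ = 7815
Mean = 7815/9 = 868.3333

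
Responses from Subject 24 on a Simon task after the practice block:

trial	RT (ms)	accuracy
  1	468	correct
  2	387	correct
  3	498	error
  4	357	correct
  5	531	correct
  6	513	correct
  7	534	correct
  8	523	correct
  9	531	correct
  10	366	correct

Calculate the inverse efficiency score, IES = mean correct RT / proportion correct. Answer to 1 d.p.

Correct trials (n=9): 468, 387, 357, 531, 513, 534, 523, 531, 366
Mean correct RT = 4210/9 = 467.7778 ms
Proportion correct = 9/10
IES = 467.7778 / (9/10) = 519.753 ms

519.8 ms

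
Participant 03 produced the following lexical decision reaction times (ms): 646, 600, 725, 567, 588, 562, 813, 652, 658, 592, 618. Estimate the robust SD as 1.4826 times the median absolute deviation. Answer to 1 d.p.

50.4 ms

Sorted: 562, 567, 588, 592, 600, 618, 646, 652, 658, 725, 813 → median = 618
|x − 618| sorted: 0, 18, 26, 28, 30, 34, 40, 51, 56, 107, 195 → MAD = 34
Robust SD ≈ 1.4826 × 34 = 50.408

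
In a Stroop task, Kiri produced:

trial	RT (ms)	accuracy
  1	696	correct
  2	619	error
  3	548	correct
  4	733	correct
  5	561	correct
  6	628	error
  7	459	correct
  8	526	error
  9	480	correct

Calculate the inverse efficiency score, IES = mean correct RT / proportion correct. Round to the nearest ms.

Correct trials (n=6): 696, 548, 733, 561, 459, 480
Mean correct RT = 3477/6 = 579.5000 ms
Proportion correct = 6/9
IES = 579.5000 / (6/9) = 869.250 ms

869 ms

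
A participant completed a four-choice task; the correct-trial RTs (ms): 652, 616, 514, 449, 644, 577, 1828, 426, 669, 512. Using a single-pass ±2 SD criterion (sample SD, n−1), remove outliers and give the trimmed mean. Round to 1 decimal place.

562.1 ms

n = 10, ΣRT = 6887, M = 688.700
Σ(x−M)² = 1507710.10; s = √(1507710.10/9) = 409.296
Cutoffs: 688.700 ± 2·409.296 → [-129.9, 1507.3]
Outside: 1828 → excluded.
Retained (n=9): Σ = 5059, mean = 5059/9 = 562.111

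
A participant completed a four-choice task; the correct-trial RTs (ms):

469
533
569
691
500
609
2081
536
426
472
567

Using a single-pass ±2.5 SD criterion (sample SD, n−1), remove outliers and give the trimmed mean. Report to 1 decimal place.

537.2 ms

n = 11, ΣRT = 7453, M = 677.545
Σ(x−M)² = 2220032.73; s = √(2220032.73/10) = 471.172
Cutoffs: 677.545 ± 2.5·471.172 → [-500.4, 1855.5]
Outside: 2081 → excluded.
Retained (n=10): Σ = 5372, mean = 5372/10 = 537.200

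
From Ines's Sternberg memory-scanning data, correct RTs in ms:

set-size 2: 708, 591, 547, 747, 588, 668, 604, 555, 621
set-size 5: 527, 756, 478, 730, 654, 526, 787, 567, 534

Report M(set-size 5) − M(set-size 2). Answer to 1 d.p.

M(set-size 2) = 5629/9 = 625.444
M(set-size 5) = 5559/9 = 617.667
Difference = 617.667 − 625.444 = -7.778 ms

-7.8 ms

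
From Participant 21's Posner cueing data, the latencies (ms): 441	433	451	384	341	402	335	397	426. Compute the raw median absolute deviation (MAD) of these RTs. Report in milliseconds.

Sorted: 335, 341, 384, 397, 402, 426, 433, 441, 451 → median = 402
|x − 402|: 39, 31, 49, 18, 61, 0, 67, 5, 24
Sorted deviations: 0, 5, 18, 24, 31, 39, 49, 61, 67 → MAD = 31

31 ms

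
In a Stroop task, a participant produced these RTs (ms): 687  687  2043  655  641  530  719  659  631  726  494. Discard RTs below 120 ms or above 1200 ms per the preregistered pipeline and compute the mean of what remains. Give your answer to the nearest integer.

Excluded: 2043
Retained (n=10): Σ = 6429
Mean = 6429/10 = 642.9000

643 ms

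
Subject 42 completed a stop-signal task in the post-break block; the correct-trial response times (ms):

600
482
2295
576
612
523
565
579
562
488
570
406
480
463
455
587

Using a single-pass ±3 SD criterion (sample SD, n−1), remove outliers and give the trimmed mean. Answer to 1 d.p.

n = 16, ΣRT = 10243, M = 640.188
Σ(x−M)² = 2976310.44; s = √(2976310.44/15) = 445.444
Cutoffs: 640.188 ± 3·445.444 → [-696.1, 1976.5]
Outside: 2295 → excluded.
Retained (n=15): Σ = 7948, mean = 7948/15 = 529.867

529.9 ms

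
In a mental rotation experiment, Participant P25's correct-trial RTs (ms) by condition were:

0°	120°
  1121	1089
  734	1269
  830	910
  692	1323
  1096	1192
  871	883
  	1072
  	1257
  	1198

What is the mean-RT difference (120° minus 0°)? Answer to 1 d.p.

M(0°) = 5344/6 = 890.667
M(120°) = 10193/9 = 1132.556
Difference = 1132.556 − 890.667 = 241.889 ms

241.9 ms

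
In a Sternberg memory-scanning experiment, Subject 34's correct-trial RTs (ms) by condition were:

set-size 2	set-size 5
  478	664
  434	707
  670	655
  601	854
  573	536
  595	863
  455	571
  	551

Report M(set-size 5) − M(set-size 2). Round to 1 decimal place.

131.4 ms

M(set-size 2) = 3806/7 = 543.714
M(set-size 5) = 5401/8 = 675.125
Difference = 675.125 − 543.714 = 131.411 ms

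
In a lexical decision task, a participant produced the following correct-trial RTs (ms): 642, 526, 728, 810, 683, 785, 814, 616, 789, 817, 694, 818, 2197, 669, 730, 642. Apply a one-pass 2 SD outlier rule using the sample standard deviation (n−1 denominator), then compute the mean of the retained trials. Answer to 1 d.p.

n = 16, ΣRT = 12960, M = 810.000
Σ(x−M)² = 2162294.00; s = √(2162294.00/15) = 379.675
Cutoffs: 810.000 ± 2·379.675 → [50.7, 1569.3]
Outside: 2197 → excluded.
Retained (n=15): Σ = 10763, mean = 10763/15 = 717.533

717.5 ms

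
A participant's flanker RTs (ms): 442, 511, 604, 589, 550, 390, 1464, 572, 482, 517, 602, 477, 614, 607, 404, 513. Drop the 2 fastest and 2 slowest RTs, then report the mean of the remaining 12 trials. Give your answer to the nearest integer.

Sorted: 390, 404, 442, 477, 482, 511, 513, 517, 550, 572, 589, 602, 604, 607, 614, 1464
Drop lowest 2 (390, 404) and highest 2 (614, 1464)
Remaining (n=12): Σ = 6466, mean = 6466/12 = 538.833

539 ms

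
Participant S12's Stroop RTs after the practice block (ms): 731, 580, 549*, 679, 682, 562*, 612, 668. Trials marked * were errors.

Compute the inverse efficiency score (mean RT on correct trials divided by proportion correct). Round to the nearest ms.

Correct trials (n=6): 731, 580, 679, 682, 612, 668
Mean correct RT = 3952/6 = 658.6667 ms
Proportion correct = 6/8
IES = 658.6667 / (6/8) = 878.222 ms

878 ms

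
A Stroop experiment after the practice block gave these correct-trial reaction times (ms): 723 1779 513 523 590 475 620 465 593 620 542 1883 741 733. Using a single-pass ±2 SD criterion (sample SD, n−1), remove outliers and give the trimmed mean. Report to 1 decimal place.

n = 14, ΣRT = 10800, M = 771.429
Σ(x−M)² = 2729061.43; s = √(2729061.43/13) = 458.179
Cutoffs: 771.429 ± 2·458.179 → [-144.9, 1687.8]
Outside: 1779, 1883 → excluded.
Retained (n=12): Σ = 7138, mean = 7138/12 = 594.833

594.8 ms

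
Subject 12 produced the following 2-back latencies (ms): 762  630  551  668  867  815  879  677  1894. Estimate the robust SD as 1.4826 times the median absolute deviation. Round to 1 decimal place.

Sorted: 551, 630, 668, 677, 762, 815, 867, 879, 1894 → median = 762
|x − 762| sorted: 0, 53, 85, 94, 105, 117, 132, 211, 1132 → MAD = 105
Robust SD ≈ 1.4826 × 105 = 155.673

155.7 ms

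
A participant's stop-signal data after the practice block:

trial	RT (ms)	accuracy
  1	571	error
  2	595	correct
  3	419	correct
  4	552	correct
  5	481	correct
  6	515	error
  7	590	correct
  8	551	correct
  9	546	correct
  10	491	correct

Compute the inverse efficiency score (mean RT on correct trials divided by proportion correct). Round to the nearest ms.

Correct trials (n=8): 595, 419, 552, 481, 590, 551, 546, 491
Mean correct RT = 4225/8 = 528.1250 ms
Proportion correct = 8/10
IES = 528.1250 / (8/10) = 660.156 ms

660 ms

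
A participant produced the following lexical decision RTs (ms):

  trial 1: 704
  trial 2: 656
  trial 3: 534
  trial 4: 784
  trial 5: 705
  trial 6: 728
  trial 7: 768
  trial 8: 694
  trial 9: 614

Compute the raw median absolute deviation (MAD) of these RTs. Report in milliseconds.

Sorted: 534, 614, 656, 694, 704, 705, 728, 768, 784 → median = 704
|x − 704|: 0, 48, 170, 80, 1, 24, 64, 10, 90
Sorted deviations: 0, 1, 10, 24, 48, 64, 80, 90, 170 → MAD = 48

48 ms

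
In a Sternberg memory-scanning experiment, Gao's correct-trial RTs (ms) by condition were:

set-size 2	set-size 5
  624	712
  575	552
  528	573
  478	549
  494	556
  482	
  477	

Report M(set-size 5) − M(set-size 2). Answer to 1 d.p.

M(set-size 2) = 3658/7 = 522.571
M(set-size 5) = 2942/5 = 588.400
Difference = 588.400 − 522.571 = 65.829 ms

65.8 ms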